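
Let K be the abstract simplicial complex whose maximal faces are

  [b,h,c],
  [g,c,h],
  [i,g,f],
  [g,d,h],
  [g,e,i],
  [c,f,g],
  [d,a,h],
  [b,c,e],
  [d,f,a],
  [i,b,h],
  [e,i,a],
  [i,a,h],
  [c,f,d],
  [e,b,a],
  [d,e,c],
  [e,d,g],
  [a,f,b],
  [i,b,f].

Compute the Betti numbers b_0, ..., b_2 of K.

b_0 = 1, b_1 = 1, b_2 = 0.

K has 9 vertices, 27 edges, 18 triangles.
rank ∂_0 = 0, rank ∂_1 = 8 ⇒ b_0 = 9 − 0 − 8 = 1; all invariant factors of ∂_1 are 1 so no torsion. So H_0 ≅ Z.
rank ∂_1 = 8, rank ∂_2 = 18 ⇒ b_1 = 27 − 8 − 18 = 1; ∂_2 has invariant factor(s) [2] giving torsion. So H_1 ≅ Z ⊕ Z_2.
rank ∂_2 = 18, rank ∂_3 = 0 ⇒ b_2 = 18 − 18 − 0 = 0. So H_2 ≅ 0.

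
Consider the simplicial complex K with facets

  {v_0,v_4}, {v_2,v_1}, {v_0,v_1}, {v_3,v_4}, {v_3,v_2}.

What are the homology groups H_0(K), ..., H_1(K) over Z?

K has 5 vertices, 5 edges.
rank ∂_0 = 0, rank ∂_1 = 4 ⇒ b_0 = 5 − 0 − 4 = 1; all invariant factors of ∂_1 are 1 so no torsion. So H_0 = Z.
rank ∂_1 = 4, rank ∂_2 = 0 ⇒ b_1 = 5 − 4 − 0 = 1. So H_1 = Z.

H_0 ≅ Z,  H_1 ≅ Z.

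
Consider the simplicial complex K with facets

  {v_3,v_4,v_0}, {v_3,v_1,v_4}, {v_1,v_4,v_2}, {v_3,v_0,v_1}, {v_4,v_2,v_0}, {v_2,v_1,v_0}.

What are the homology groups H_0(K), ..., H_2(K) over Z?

H_0 = Z,  H_1 = 0,  H_2 = Z.

Fix the vertex order v_0 < v_1 < v_2 < v_3 < v_4 and write every simplex with vertices in increasing order. Then dim K = 2 and the simplices of K are:

  0-simplices (5): [v_0], [v_1], [v_2], [v_3], [v_4]
  1-simplices (9): [v_0,v_1], [v_0,v_2], [v_0,v_3], [v_0,v_4], [v_1,v_2], [v_1,v_3], [v_1,v_4], [v_2,v_4], [v_3,v_4]
  2-simplices (6): [v_0,v_1,v_2], [v_0,v_1,v_3], [v_0,v_2,v_4], [v_0,v_3,v_4], [v_1,v_2,v_4], [v_1,v_3,v_4]

Hence C_0 ≅ Z^5, C_1 ≅ Z^9, C_2 ≅ Z^6.

Boundary ∂_1: C_1 → C_0 sends each edge [p,q] (with p < q) to q − p. For instance
  ∂[v_2,v_4] = [v_4] − [v_2].
The resulting 5×9 matrix has rank 4, and its Smith normal form has invariant factors (1,1,1,1).

∂_2: C_2 → C_1 sends each 2-simplex [p,q,r] to [q,r] − [p,r] + [p,q]. For instance
  ∂[v_0,v_3,v_4] = [v_3,v_4] − [v_0,v_4] + [v_0,v_3],
  ∂[v_1,v_2,v_4] = [v_2,v_4] − [v_1,v_4] + [v_1,v_2].
The resulting 9×6 matrix has rank 5, and its Smith normal form has invariant factors (1,1,1,1,1).

Computing H_k = (kernel of ∂_k) / (image of ∂_{k+1}):

  H_0: rank C_0 − rank ∂_1 = 5 − 4 = 1, and the invariant factors of ∂_1 are all 1, so H_0 = Z.
  H_1: rank ker ∂_1 − rank ∂_2 = (9 − 4) − 5 = 0, and the invariant factors of ∂_2 are all 1, so H_1 = 0.
  H_2: rank ker ∂_2 − rank ∂_3 = (6 − 5) − 0 = 1, and there is no ∂_3, so H_2 = Z.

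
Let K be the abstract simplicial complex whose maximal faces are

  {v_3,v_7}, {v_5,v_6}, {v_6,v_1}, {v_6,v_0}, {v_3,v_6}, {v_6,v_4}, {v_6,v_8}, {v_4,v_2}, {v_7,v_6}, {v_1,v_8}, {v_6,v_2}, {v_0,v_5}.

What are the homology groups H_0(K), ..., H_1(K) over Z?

K has 9 vertices, 12 edges.
rank ∂_0 = 0, rank ∂_1 = 8 ⇒ b_0 = 9 − 0 − 8 = 1; all invariant factors of ∂_1 are 1 so no torsion. So H_0 ≅ Z.
rank ∂_1 = 8, rank ∂_2 = 0 ⇒ b_1 = 12 − 8 − 0 = 4. So H_1 ≅ Z^4.

H_0 = Z,  H_1 = Z^4.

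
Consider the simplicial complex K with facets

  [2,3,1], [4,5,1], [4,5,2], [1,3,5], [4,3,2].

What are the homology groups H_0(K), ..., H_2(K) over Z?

Fix the vertex order 1 < 2 < 3 < 4 < 5 and write every simplex with vertices in increasing order. Then dim K = 2 and the simplices of K are:

  0-simplices (5): [1], [2], [3], [4], [5]
  1-simplices (10): [1,2], [1,3], [1,4], [1,5], [2,3], [2,4], [2,5], [3,4], [3,5], [4,5]
  2-simplices (5): [1,2,3], [1,3,5], [1,4,5], [2,3,4], [2,4,5]

Hence C_0 ≅ Z^5, C_1 ≅ Z^10, C_2 ≅ Z^5.

∂_1: C_1 → C_0 sends each edge [p,q] (with p < q) to q − p. For instance
  ∂[3,4] = [4] − [3].
This gives a 5×10 integer matrix of rank 4; reducing to Smith normal form yields diagonal entries (1,1,1,1).

The boundary map ∂_2: C_2 → C_1 acts by ∂[p,q,r] = [q,r] − [p,r] + [p,q]. For instance
  ∂[1,2,3] = [2,3] − [1,3] + [1,2],
  ∂[1,4,5] = [4,5] − [1,5] + [1,4].
The resulting 10×5 matrix has rank 5, and its Smith normal form has invariant factors (1,1,1,1,1).

Reading off H_k = ker ∂_k / im ∂_{k+1}:

  H_0: rank C_0 − rank ∂_1 = 5 − 4 = 1, and the invariant factors of ∂_1 are all 1, so H_0 ≅ Z.
  H_1: rank ker ∂_1 − rank ∂_2 = (10 − 4) − 5 = 1, and the invariant factors of ∂_2 are all 1, so H_1 ≅ Z.
  H_2: rank ker ∂_2 − rank ∂_3 = (5 − 5) − 0 = 0, and there is no ∂_3, so H_2 ≅ 0.

As a check, the Euler characteristic is 5 − 10 + 5 = 0, which agrees with 1 − 1 + 0 = 0.
(K is a triangulation of the Möbius band.)

H_0 = Z,  H_1 = Z,  H_2 = 0.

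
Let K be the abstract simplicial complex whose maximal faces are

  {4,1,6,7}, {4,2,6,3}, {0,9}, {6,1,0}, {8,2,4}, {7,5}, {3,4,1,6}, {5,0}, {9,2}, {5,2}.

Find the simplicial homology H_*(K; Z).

H_0 ≅ Z,  H_1 ≅ Z^3,  H_2 = 0,  H_3 = 0.

Take the total order 0 < 1 < 2 < 3 < 4 < 5 < 6 < 7 < 8 < 9 on the vertex set. Then K (dimension 3) consists of the simplices:

  0-simplices (10): [0], [1], [2], [3], [4], [5], [6], [7], [8], [9]
  1-simplices (21): [0,1], [0,5], [0,6], [0,9], [1,3], [1,4], [1,6], [1,7], [2,3], [2,4], [2,5], [2,6], [2,8], [2,9], [3,4], [3,6], [4,6], [4,7], [4,8], [5,7], [6,7]
  2-simplices (12): [0,1,6], [1,3,4], [1,3,6], [1,4,6], [1,4,7], [1,6,7], [2,3,4], [2,3,6], [2,4,6], [2,4,8], [3,4,6], [4,6,7]
  3-simplices (3): [1,3,4,6], [1,4,6,7], [2,3,4,6]

so the chain groups are C_0 ≅ Z^10, C_1 ≅ Z^21, C_2 ≅ Z^12, C_3 ≅ Z^3.

The boundary map ∂_1: C_1 → C_0 sends each edge [p,q] (with p < q) to q − p.
The 10×21 boundary matrix has rank 9 and Smith normal form diag(1,1,1,1,1,1,1,1,1).

Boundary ∂_2: C_2 → C_1 sends each 2-simplex [p,q,r] to [q,r] − [p,r] + [p,q]. For instance
  ∂[1,6,7] = [6,7] − [1,7] + [1,6],
  ∂[4,6,7] = [6,7] − [4,7] + [4,6].
As a 21×12 matrix over Z this has rank 9, with invariant factors (1,1,1,1,1,1,1,1,1).

Boundary ∂_3: C_3 → C_2 sends each 3-simplex σ to the alternating sum Σ_i (−1)^i (σ with its i-th vertex removed). For instance
  ∂[2,3,4,6] = [3,4,6] − [2,4,6] + [2,3,6] − [2,3,4],
  ∂[1,4,6,7] = [4,6,7] − [1,6,7] + [1,4,7] − [1,4,6].
The 12×3 boundary matrix has rank 3 and Smith normal form diag(1,1,1).

Reading off H_k = ker ∂_k / im ∂_{k+1}:

  H_0: rank C_0 − rank ∂_1 = 10 − 9 = 1, and the invariant factors of ∂_1 are all 1, so H_0 ≅ Z.
  H_1: rank ker ∂_1 − rank ∂_2 = (21 − 9) − 9 = 3, and the invariant factors of ∂_2 are all 1, so H_1 ≅ Z^3.
  H_2: rank ker ∂_2 − rank ∂_3 = (12 − 9) − 3 = 0, and the invariant factors of ∂_3 are all 1, so H_2 ≅ 0.
  H_3: rank ker ∂_3 − rank ∂_4 = (3 − 3) − 0 = 0, and there is no ∂_4, so H_3 ≅ 0.

As a check, the Euler characteristic is 10 − 21 + 12 − 3 = -2, which agrees with 1 − 3 + 0 − 0 = -2.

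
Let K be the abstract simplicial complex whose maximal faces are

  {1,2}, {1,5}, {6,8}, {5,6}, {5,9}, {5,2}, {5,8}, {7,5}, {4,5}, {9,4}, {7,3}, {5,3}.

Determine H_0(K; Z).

Take the total order 1 < 2 < 3 < 4 < 5 < 6 < 7 < 8 < 9 on the vertex set. Then K (dimension 1) consists of the simplices:

  0-simplices (9): [1], [2], [3], [4], [5], [6], [7], [8], [9]
  1-simplices (12): [1,2], [1,5], [2,5], [3,5], [3,7], [4,5], [4,9], [5,6], [5,7], [5,8], [5,9], [6,8]

giving chain groups C_0 ≅ Z^9, C_1 ≅ Z^12.

∂_1: C_1 → C_0 maps an edge to its endpoints' difference, ∂[p,q] = q − p. For instance
  ∂[2,5] = [5] − [2].
The resulting 9×12 matrix has rank 8, and its Smith normal form has invariant factors (1,1,1,1,1,1,1,1).

Computing H_k = (kernel of ∂_k) / (image of ∂_{k+1}):

  H_0: rank C_0 − rank ∂_1 = 9 − 8 = 1, and the invariant factors of ∂_1 are all 1, so H_0 = Z.

H_0 = Z.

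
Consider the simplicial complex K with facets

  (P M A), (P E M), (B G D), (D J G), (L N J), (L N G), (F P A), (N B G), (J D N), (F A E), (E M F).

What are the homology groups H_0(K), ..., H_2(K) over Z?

We work with the vertex ordering A < B < D < E < F < G < J < L < M < N < P. The simplices of K, each written with vertices in increasing order, are:

  0-simplices (11): A, B, D, E, F, G, J, L, M, N, P
  1-simplices (22): AE, AF, AM, AP, BD, BG, BN, DG, DJ, DN, EF, EM, EP, FM, FP, GJ, GL, GN, JL, JN, LN, MP
  2-simplices (11): AEF, AFP, AMP, BDG, BGN, DGJ, DJN, EFM, EMP, GLN, JLN

giving chain groups C_0 ≅ Z^11, C_1 ≅ Z^22, C_2 ≅ Z^11.

The boundary map ∂_1: C_1 → C_0 is given by ∂[p,q] = [q] − [p]. For instance
  ∂GN = N − G.
The 11×22 boundary matrix has rank 9 and Smith normal form diag(1,1,1,1,1,1,1,1,1).

∂_2: C_2 → C_1 acts by ∂[p,q,r] = [q,r] − [p,r] + [p,q]. For instance
  ∂AMP = MP − AP + AM,
  ∂BGN = GN − BN + BG.
This gives a 22×11 integer matrix of rank 11; reducing to Smith normal form yields diagonal entries (1,1,1,1,1,1,1,1,1,1,1).

Computing H_k = (kernel of ∂_k) / (image of ∂_{k+1}):

  H_0: rank C_0 − rank ∂_1 = 11 − 9 = 2, and the invariant factors of ∂_1 are all 1, so H_0 ≅ Z^2.
  H_1: rank ker ∂_1 − rank ∂_2 = (22 − 9) − 11 = 2, and the invariant factors of ∂_2 are all 1, so H_1 ≅ Z^2.
  H_2: rank ker ∂_2 − rank ∂_3 = (11 − 11) − 0 = 0, and there is no ∂_3, so H_2 ≅ 0.

As a check, the Euler characteristic is 11 − 22 + 11 = 0, which agrees with 2 − 2 + 0 = 0.
(K is a triangulation of the disjoint union of the cylinder S^1 x I and the Möbius band.)

H_0 ≅ Z^2,  H_1 ≅ Z^2,  H_2 = 0.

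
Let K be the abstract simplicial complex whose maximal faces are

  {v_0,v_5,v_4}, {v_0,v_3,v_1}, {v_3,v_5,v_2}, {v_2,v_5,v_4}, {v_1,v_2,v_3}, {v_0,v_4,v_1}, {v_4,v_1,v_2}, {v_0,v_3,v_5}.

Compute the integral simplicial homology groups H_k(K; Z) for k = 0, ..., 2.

H_0 = Z,  H_1 = 0,  H_2 = Z.

Order the vertices as v_0 < v_1 < v_2 < v_3 < v_4 < v_5. Listing each simplex with vertices in this order, K has dimension 2 with simplices:

  0-simplices (6): [v_0], [v_1], [v_2], [v_3], [v_4], [v_5]
  1-simplices (12): [v_0,v_1], [v_0,v_3], [v_0,v_4], [v_0,v_5], [v_1,v_2], [v_1,v_3], [v_1,v_4], [v_2,v_3], [v_2,v_4], [v_2,v_5], [v_3,v_5], [v_4,v_5]
  2-simplices (8): [v_0,v_1,v_3], [v_0,v_1,v_4], [v_0,v_3,v_5], [v_0,v_4,v_5], [v_1,v_2,v_3], [v_1,v_2,v_4], [v_2,v_3,v_5], [v_2,v_4,v_5]

Hence C_0 ≅ Z^6, C_1 ≅ Z^12, C_2 ≅ Z^8.

∂_1: C_1 → C_0 is given by ∂[p,q] = [q] − [p].
This gives a 6×12 integer matrix of rank 5; reducing to Smith normal form yields diagonal entries (1,1,1,1,1).

Boundary ∂_2: C_2 → C_1 maps a triangle to the signed sum of its edges. For instance
  ∂[v_2,v_3,v_5] = [v_3,v_5] − [v_2,v_5] + [v_2,v_3],
  ∂[v_2,v_4,v_5] = [v_4,v_5] − [v_2,v_5] + [v_2,v_4].
The 12×8 boundary matrix has rank 7 and Smith normal form diag(1,1,1,1,1,1,1).

Now H_k = ker ∂_k / im ∂_{k+1}, so:

  H_0: rank C_0 − rank ∂_1 = 6 − 5 = 1, and the invariant factors of ∂_1 are all 1, so H_0 = Z.
  H_1: rank ker ∂_1 − rank ∂_2 = (12 − 5) − 7 = 0, and the invariant factors of ∂_2 are all 1, so H_1 = 0.
  H_2: rank ker ∂_2 − rank ∂_3 = (8 − 7) − 0 = 1, and there is no ∂_3, so H_2 = Z.

(K is a triangulation of the 2-sphere S^2.)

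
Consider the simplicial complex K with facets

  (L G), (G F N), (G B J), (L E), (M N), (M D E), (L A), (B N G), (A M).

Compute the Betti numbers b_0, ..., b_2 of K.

b_0 = 1, b_1 = 2, b_2 = 0.

Fix the vertex order A < B < D < E < F < G < J < L < M < N and write every simplex with vertices in increasing order. Then dim K = 2 and the simplices of K are:

  0-simplices (10): A, B, D, E, F, G, J, L, M, N
  1-simplices (15): AL, AM, BG, BJ, BN, DE, DM, EL, EM, FG, FN, GJ, GL, GN, MN
  2-simplices (4): BGJ, BGN, DEM, FGN

so the chain groups are C_0 ≅ Z^10, C_1 ≅ Z^15, C_2 ≅ Z^4.

The boundary map ∂_1: C_1 → C_0 sends each edge [p,q] (with p < q) to q − p.
As a 10×15 matrix over Z this has rank 9, with invariant factors (1,1,1,1,1,1,1,1,1).

The boundary map ∂_2: C_2 → C_1 sends each 2-simplex [p,q,r] to [q,r] − [p,r] + [p,q]. For instance
  ∂BGJ = GJ − BJ + BG,
  ∂DEM = EM − DM + DE.
As a 15×4 matrix over Z this has rank 4, with invariant factors (1,1,1,1).

From H_k ≅ ker(∂_k) / im(∂_{k+1}) we obtain:

  H_0: rank C_0 − rank ∂_1 = 10 − 9 = 1, and the invariant factors of ∂_1 are all 1, so H_0 ≅ Z.
  H_1: rank ker ∂_1 − rank ∂_2 = (15 − 9) − 4 = 2, and the invariant factors of ∂_2 are all 1, so H_1 ≅ Z^2.
  H_2: rank ker ∂_2 − rank ∂_3 = (4 − 4) − 0 = 0, and there is no ∂_3, so H_2 ≅ 0.

Hence the Betti numbers are b_0 = 1, b_1 = 2, b_2 = 0.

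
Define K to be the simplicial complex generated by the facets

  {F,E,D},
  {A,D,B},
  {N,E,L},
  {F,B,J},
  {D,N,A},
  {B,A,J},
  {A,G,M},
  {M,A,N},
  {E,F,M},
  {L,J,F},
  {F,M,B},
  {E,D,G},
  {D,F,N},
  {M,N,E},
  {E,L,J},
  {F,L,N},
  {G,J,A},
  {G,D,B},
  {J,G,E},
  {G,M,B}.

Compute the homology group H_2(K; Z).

H_2 ≅ 0.

We work with the vertex ordering A < B < D < E < F < G < J < L < M < N. The simplices of K, each written with vertices in increasing order, are:

  0-simplices (10): A, B, D, E, F, G, J, L, M, N
  1-simplices (30): AB, AD, AG, AJ, AM, AN, BD, BF, BG, BJ, BM, DE, DF, DG, DN, EF, EG, EJ, EL, EM, EN, FJ, FL, FM, FN, GJ, GM, JL, LN, MN
  2-simplices (20): ABD, ABJ, ADN, AGJ, AGM, AMN, BDG, BFJ, BFM, BGM, DEF, DEG, DFN, EFM, EGJ, EJL, ELN, EMN, FJL, FLN

so the chain groups are C_0 ≅ Z^10, C_1 ≅ Z^30, C_2 ≅ Z^20.

The boundary map ∂_1: C_1 → C_0 is given by ∂[p,q] = [q] − [p].
The resulting 10×30 matrix has rank 9, and its Smith normal form has invariant factors (1,1,1,1,1,1,1,1,1).

The boundary map ∂_2: C_2 → C_1 acts by ∂[p,q,r] = [q,r] − [p,r] + [p,q]. For instance
  ∂EJL = JL − EL + EJ,
  ∂BDG = DG − BG + BD.
The resulting 30×20 matrix has rank 20, and its Smith normal form has invariant factors (1,1,1,1,1,1,1,1,1,1,1,1,1,1,1,1,1,1,1,2).

From H_k ≅ ker(∂_k) / im(∂_{k+1}) we obtain:

  H_2: rank ker ∂_2 − rank ∂_3 = (20 − 20) − 0 = 0, and there is no ∂_3, so H_2 = 0.

(K is a triangulation of the Klein bottle.)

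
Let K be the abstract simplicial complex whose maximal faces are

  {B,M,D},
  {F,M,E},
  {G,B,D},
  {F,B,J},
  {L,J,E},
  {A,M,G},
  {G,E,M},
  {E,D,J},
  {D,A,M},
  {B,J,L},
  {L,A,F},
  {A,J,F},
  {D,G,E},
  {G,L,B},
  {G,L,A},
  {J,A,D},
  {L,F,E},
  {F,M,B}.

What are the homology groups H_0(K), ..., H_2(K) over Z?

H_0 = Z,  H_1 = Z ⊕ Z_2,  H_2 = 0.

Fix the vertex order A < B < D < E < F < G < J < L < M and write every simplex with vertices in increasing order. Then dim K = 2 and the simplices of K are:

  0-simplices (9): A, B, D, E, F, G, J, L, M
  1-simplices (27): AD, AF, AG, AJ, AL, AM, BD, BF, BG, BJ, BL, BM, DE, DG, DJ, DM, EF, EG, EJ, EL, EM, FJ, FL, FM, GL, GM, JL
  2-simplices (18): ADJ, ADM, AFJ, AFL, AGL, AGM, BDG, BDM, BFJ, BFM, BGL, BJL, DEG, DEJ, EFL, EFM, EGM, EJL

so the chain groups are C_0 ≅ Z^9, C_1 ≅ Z^27, C_2 ≅ Z^18.

Boundary ∂_1: C_1 → C_0 sends each edge [p,q] (with p < q) to q − p. For instance
  ∂BM = M − B.
The 9×27 boundary matrix has rank 8 and Smith normal form diag(1,1,1,1,1,1,1,1).

∂_2: C_2 → C_1 acts by ∂[p,q,r] = [q,r] − [p,r] + [p,q]. For instance
  ∂DEG = EG − DG + DE,
  ∂ADM = DM − AM + AD.
The resulting 27×18 matrix has rank 18, and its Smith normal form has invariant factors (1,1,1,1,1,1,1,1,1,1,1,1,1,1,1,1,1,2).

Now H_k = ker ∂_k / im ∂_{k+1}, so:

  H_0: rank C_0 − rank ∂_1 = 9 − 8 = 1, and the invariant factors of ∂_1 are all 1, so H_0 = Z.
  H_1: rank ker ∂_1 − rank ∂_2 = (27 − 8) − 18 = 1, and ∂_2 has invariant factor 2 > 1, so H_1 = Z ⊕ Z_2.
  H_2: rank ker ∂_2 − rank ∂_3 = (18 − 18) − 0 = 0, and there is no ∂_3, so H_2 = 0.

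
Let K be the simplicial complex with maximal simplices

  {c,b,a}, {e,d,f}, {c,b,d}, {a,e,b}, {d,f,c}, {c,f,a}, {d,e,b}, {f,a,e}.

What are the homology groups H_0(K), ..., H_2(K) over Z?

H_0 ≅ Z,  H_1 = 0,  H_2 ≅ Z.

Order the vertices as a < b < c < d < e < f. Listing each simplex with vertices in this order, K has dimension 2 with simplices:

  0-simplices (6): a, b, c, d, e, f
  1-simplices (12): ab, ac, ae, af, bc, bd, be, cd, cf, de, df, ef
  2-simplices (8): abc, abe, acf, aef, bcd, bde, cdf, def

giving chain groups C_0 ≅ Z^6, C_1 ≅ Z^12, C_2 ≅ Z^8.

Boundary ∂_1: C_1 → C_0 maps an edge to its endpoints' difference, ∂[p,q] = q − p. For instance
  ∂ac = c − a.
The resulting 6×12 matrix has rank 5, and its Smith normal form has invariant factors (1,1,1,1,1).

Boundary ∂_2: C_2 → C_1 acts by ∂[p,q,r] = [q,r] − [p,r] + [p,q]. For instance
  ∂bde = de − be + bd,
  ∂acf = cf − af + ac.
This gives a 12×8 integer matrix of rank 7; reducing to Smith normal form yields diagonal entries (1,1,1,1,1,1,1).

From H_k ≅ ker(∂_k) / im(∂_{k+1}) we obtain:

  H_0: rank C_0 − rank ∂_1 = 6 − 5 = 1, and the invariant factors of ∂_1 are all 1, so H_0 = Z.
  H_1: rank ker ∂_1 − rank ∂_2 = (12 − 5) − 7 = 0, and the invariant factors of ∂_2 are all 1, so H_1 = 0.
  H_2: rank ker ∂_2 − rank ∂_3 = (8 − 7) − 0 = 1, and there is no ∂_3, so H_2 = Z.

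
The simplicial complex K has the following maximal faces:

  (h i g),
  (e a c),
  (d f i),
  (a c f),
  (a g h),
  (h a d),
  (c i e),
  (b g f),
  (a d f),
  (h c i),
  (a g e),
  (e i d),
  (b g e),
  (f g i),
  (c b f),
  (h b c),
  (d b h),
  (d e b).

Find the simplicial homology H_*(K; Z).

Take the total order a < b < c < d < e < f < g < h < i on the vertex set. Then K (dimension 2) consists of the simplices:

  0-simplices (9): a, b, c, d, e, f, g, h, i
  1-simplices (27): ac, ad, ae, af, ag, ah, bc, bd, be, bf, bg, bh, ce, cf, ch, ci, de, df, dh, di, eg, ei, fg, fi, gh, gi, hi
  2-simplices (18): ace, acf, adf, adh, aeg, agh, bcf, bch, bde, bdh, beg, bfg, cei, chi, dei, dfi, fgi, ghi

so the chain groups are C_0 ≅ Z^9, C_1 ≅ Z^27, C_2 ≅ Z^18.

Boundary ∂_1: C_1 → C_0 sends each edge [p,q] (with p < q) to q − p.
This gives a 9×27 integer matrix of rank 8; reducing to Smith normal form yields diagonal entries (1,1,1,1,1,1,1,1).

The boundary map ∂_2: C_2 → C_1 acts by ∂[p,q,r] = [q,r] − [p,r] + [p,q]. For instance
  ∂agh = gh − ah + ag,
  ∂ghi = hi − gi + gh.
This gives a 27×18 integer matrix of rank 17; reducing to Smith normal form yields diagonal entries (1,1,1,1,1,1,1,1,1,1,1,1,1,1,1,1,1).

Reading off H_k = ker ∂_k / im ∂_{k+1}:

  H_0: rank C_0 − rank ∂_1 = 9 − 8 = 1, and the invariant factors of ∂_1 are all 1, so H_0 = Z.
  H_1: rank ker ∂_1 − rank ∂_2 = (27 − 8) − 17 = 2, and the invariant factors of ∂_2 are all 1, so H_1 = Z^2.
  H_2: rank ker ∂_2 − rank ∂_3 = (18 − 17) − 0 = 1, and there is no ∂_3, so H_2 = Z.

As a check, the Euler characteristic is 9 − 27 + 18 = 0, which agrees with 1 − 2 + 1 = 0.
(K is a triangulation of the torus T^2.)

H_0 = Z,  H_1 = Z^2,  H_2 = Z.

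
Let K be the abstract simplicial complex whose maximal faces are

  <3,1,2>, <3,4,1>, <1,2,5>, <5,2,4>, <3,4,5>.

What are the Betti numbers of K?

We work with the vertex ordering 1 < 2 < 3 < 4 < 5. The simplices of K, each written with vertices in increasing order, are:

  0-simplices (5): [1], [2], [3], [4], [5]
  1-simplices (10): [1,2], [1,3], [1,4], [1,5], [2,3], [2,4], [2,5], [3,4], [3,5], [4,5]
  2-simplices (5): [1,2,3], [1,2,5], [1,3,4], [2,4,5], [3,4,5]

Hence C_0 ≅ Z^5, C_1 ≅ Z^10, C_2 ≅ Z^5.

∂_1: C_1 → C_0 sends each edge [p,q] (with p < q) to q − p.
As a 5×10 matrix over Z this has rank 4, with invariant factors (1,1,1,1).

Boundary ∂_2: C_2 → C_1 maps a triangle to the signed sum of its edges. For instance
  ∂[2,4,5] = [4,5] − [2,5] + [2,4],
  ∂[1,2,5] = [2,5] − [1,5] + [1,2].
This gives a 10×5 integer matrix of rank 5; reducing to Smith normal form yields diagonal entries (1,1,1,1,1).

From H_k ≅ ker(∂_k) / im(∂_{k+1}) we obtain:

  H_0: rank C_0 − rank ∂_1 = 5 − 4 = 1, and the invariant factors of ∂_1 are all 1, so H_0 = Z.
  H_1: rank ker ∂_1 − rank ∂_2 = (10 − 4) − 5 = 1, and the invariant factors of ∂_2 are all 1, so H_1 = Z.
  H_2: rank ker ∂_2 − rank ∂_3 = (5 − 5) − 0 = 0, and there is no ∂_3, so H_2 = 0.

As a check, the Euler characteristic is 5 − 10 + 5 = 0, which agrees with 1 − 1 + 0 = 0.

Hence the Betti numbers are b_0 = 1, b_1 = 1, b_2 = 0.

b_0 = 1, b_1 = 1, b_2 = 0.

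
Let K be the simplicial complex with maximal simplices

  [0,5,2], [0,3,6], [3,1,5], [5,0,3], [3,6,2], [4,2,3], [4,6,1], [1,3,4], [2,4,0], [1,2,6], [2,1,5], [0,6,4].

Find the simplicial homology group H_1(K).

Fix the vertex order 0 < 1 < 2 < 3 < 4 < 5 < 6 and write every simplex with vertices in increasing order. Then dim K = 2 and the simplices of K are:

  0-simplices (7): [0], [1], [2], [3], [4], [5], [6]
  1-simplices (18): [0,2], [0,3], [0,4], [0,5], [0,6], [1,2], [1,3], [1,4], [1,5], [1,6], [2,3], [2,4], [2,5], [2,6], [3,4], [3,5], [3,6], [4,6]
  2-simplices (12): [0,2,4], [0,2,5], [0,3,5], [0,3,6], [0,4,6], [1,2,5], [1,2,6], [1,3,4], [1,3,5], [1,4,6], [2,3,4], [2,3,6]

so the chain groups are C_0 ≅ Z^7, C_1 ≅ Z^18, C_2 ≅ Z^12.

Boundary ∂_1: C_1 → C_0 is given by ∂[p,q] = [q] − [p].
The 7×18 boundary matrix has rank 6 and Smith normal form diag(1,1,1,1,1,1).

∂_2: C_2 → C_1 sends each 2-simplex [p,q,r] to [q,r] − [p,r] + [p,q]. For instance
  ∂[2,3,6] = [3,6] − [2,6] + [2,3],
  ∂[0,3,6] = [3,6] − [0,6] + [0,3].
The 18×12 boundary matrix has rank 12 and Smith normal form diag(1,1,1,1,1,1,1,1,1,1,1,2).

From H_k ≅ ker(∂_k) / im(∂_{k+1}) we obtain:

  H_1: rank ker ∂_1 − rank ∂_2 = (18 − 6) − 12 = 0, and ∂_2 has invariant factor 2 > 1, so H_1 = Z/2.

(K is a triangulation of the real projective plane RP^2.)

H_1 = Z/2.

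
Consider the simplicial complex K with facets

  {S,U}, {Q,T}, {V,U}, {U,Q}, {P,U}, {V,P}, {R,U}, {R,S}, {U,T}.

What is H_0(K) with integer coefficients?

H_0 ≅ Z.

K has 7 vertices, 9 edges.
rank ∂_0 = 0, rank ∂_1 = 6 ⇒ b_0 = 7 − 0 − 6 = 1; all invariant factors of ∂_1 are 1 so no torsion. So H_0 ≅ Z.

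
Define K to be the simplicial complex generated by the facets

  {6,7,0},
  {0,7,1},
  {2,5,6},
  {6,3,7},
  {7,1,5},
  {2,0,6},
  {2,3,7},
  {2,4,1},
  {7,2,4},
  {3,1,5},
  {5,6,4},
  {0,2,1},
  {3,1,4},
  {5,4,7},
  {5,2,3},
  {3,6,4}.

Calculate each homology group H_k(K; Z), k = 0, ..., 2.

H_0 = Z,  H_1 = Z^2,  H_2 = Z.

Order the vertices as 0 < 1 < 2 < 3 < 4 < 5 < 6 < 7. Listing each simplex with vertices in this order, K has dimension 2 with simplices:

  0-simplices (8): [0], [1], [2], [3], [4], [5], [6], [7]
  1-simplices (24): (24 of them)
  2-simplices (16): [0,1,2], [0,1,7], [0,2,6], [0,6,7], [1,2,4], [1,3,4], [1,3,5], [1,5,7], [2,3,5], [2,3,7], [2,4,7], [2,5,6], [3,4,6], [3,6,7], [4,5,6], [4,5,7]

Hence C_0 ≅ Z^8, C_1 ≅ Z^24, C_2 ≅ Z^16.

Boundary ∂_1: C_1 → C_0 is given by ∂[p,q] = [q] − [p]. For instance
  ∂[0,2] = [2] − [0].
This gives a 8×24 integer matrix of rank 7; reducing to Smith normal form yields diagonal entries (1,1,1,1,1,1,1).

Boundary ∂_2: C_2 → C_1 sends each 2-simplex [p,q,r] to [q,r] − [p,r] + [p,q]. For instance
  ∂[3,4,6] = [4,6] − [3,6] + [3,4],
  ∂[0,6,7] = [6,7] − [0,7] + [0,6].
As a 24×16 matrix over Z this has rank 15, with invariant factors (1,1,1,1,1,1,1,1,1,1,1,1,1,1,1).

From H_k ≅ ker(∂_k) / im(∂_{k+1}) we obtain:

  H_0: rank C_0 − rank ∂_1 = 8 − 7 = 1, and the invariant factors of ∂_1 are all 1, so H_0 = Z.
  H_1: rank ker ∂_1 − rank ∂_2 = (24 − 7) − 15 = 2, and the invariant factors of ∂_2 are all 1, so H_1 = Z^2.
  H_2: rank ker ∂_2 − rank ∂_3 = (16 − 15) − 0 = 1, and there is no ∂_3, so H_2 = Z.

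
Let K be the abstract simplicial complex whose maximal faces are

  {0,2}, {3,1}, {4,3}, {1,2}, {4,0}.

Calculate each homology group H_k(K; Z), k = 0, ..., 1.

Order the vertices as 0 < 1 < 2 < 3 < 4. Listing each simplex with vertices in this order, K has dimension 1 with simplices:

  0-simplices (5): [0], [1], [2], [3], [4]
  1-simplices (5): [0,2], [0,4], [1,2], [1,3], [3,4]

so the chain groups are C_0 ≅ Z^5, C_1 ≅ Z^5.

The boundary map ∂_1: C_1 → C_0 sends each edge [p,q] (with p < q) to q − p. For instance
  ∂[0,2] = [2] − [0].
This gives a 5×5 integer matrix of rank 4; reducing to Smith normal form yields diagonal entries (1,1,1,1).

Reading off H_k = ker ∂_k / im ∂_{k+1}:

  H_0: rank C_0 − rank ∂_1 = 5 − 4 = 1, and the invariant factors of ∂_1 are all 1, so H_0 = Z.
  H_1: rank ker ∂_1 − rank ∂_2 = (5 − 4) − 0 = 1, and there is no ∂_2, so H_1 = Z.

As a check, the Euler characteristic is 5 − 5 = 0, which agrees with 1 − 1 = 0.
(K is a triangulation of the circle S^1.)

H_0 = Z,  H_1 = Z.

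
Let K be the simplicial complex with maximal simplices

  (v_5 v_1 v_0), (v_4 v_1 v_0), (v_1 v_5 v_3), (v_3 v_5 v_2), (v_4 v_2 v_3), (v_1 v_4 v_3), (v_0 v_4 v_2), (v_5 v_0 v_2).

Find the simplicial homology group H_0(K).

We work with the vertex ordering v_0 < v_1 < v_2 < v_3 < v_4 < v_5. The simplices of K, each written with vertices in increasing order, are:

  0-simplices (6): [v_0], [v_1], [v_2], [v_3], [v_4], [v_5]
  1-simplices (12): [v_0,v_1], [v_0,v_2], [v_0,v_4], [v_0,v_5], [v_1,v_3], [v_1,v_4], [v_1,v_5], [v_2,v_3], [v_2,v_4], [v_2,v_5], [v_3,v_4], [v_3,v_5]
  2-simplices (8): [v_0,v_1,v_4], [v_0,v_1,v_5], [v_0,v_2,v_4], [v_0,v_2,v_5], [v_1,v_3,v_4], [v_1,v_3,v_5], [v_2,v_3,v_4], [v_2,v_3,v_5]

Hence C_0 ≅ Z^6, C_1 ≅ Z^12, C_2 ≅ Z^8.

The boundary map ∂_1: C_1 → C_0 is given by ∂[p,q] = [q] − [p].
The 6×12 boundary matrix has rank 5 and Smith normal form diag(1,1,1,1,1).

Boundary ∂_2: C_2 → C_1 maps a triangle to the signed sum of its edges. For instance
  ∂[v_0,v_2,v_5] = [v_2,v_5] − [v_0,v_5] + [v_0,v_2],
  ∂[v_1,v_3,v_5] = [v_3,v_5] − [v_1,v_5] + [v_1,v_3].
As a 12×8 matrix over Z this has rank 7, with invariant factors (1,1,1,1,1,1,1).

From H_k ≅ ker(∂_k) / im(∂_{k+1}) we obtain:

  H_0: rank C_0 − rank ∂_1 = 6 − 5 = 1, and the invariant factors of ∂_1 are all 1, so H_0 ≅ Z.

(K is a triangulation of the 2-sphere S^2.)

H_0 ≅ Z.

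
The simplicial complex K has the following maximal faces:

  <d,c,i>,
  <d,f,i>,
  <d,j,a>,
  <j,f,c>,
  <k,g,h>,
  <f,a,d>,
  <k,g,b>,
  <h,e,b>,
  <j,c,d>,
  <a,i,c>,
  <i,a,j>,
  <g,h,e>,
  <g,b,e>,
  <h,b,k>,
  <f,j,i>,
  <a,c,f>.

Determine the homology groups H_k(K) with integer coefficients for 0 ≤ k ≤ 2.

Fix the vertex order a < b < c < d < e < f < g < h < i < j < k and write every simplex with vertices in increasing order. Then dim K = 2 and the simplices of K are:

  0-simplices (11): a, b, c, d, e, f, g, h, i, j, k
  1-simplices (24): ac, ad, af, ai, aj, be, bg, bh, bk, cd, cf, ci, cj, df, di, dj, eg, eh, fi, fj, gh, gk, hk, ij
  2-simplices (16): acf, aci, adf, adj, aij, beg, beh, bgk, bhk, cdi, cdj, cfj, dfi, egh, fij, ghk

giving chain groups C_0 ≅ Z^11, C_1 ≅ Z^24, C_2 ≅ Z^16.

The boundary map ∂_1: C_1 → C_0 maps an edge to its endpoints' difference, ∂[p,q] = q − p.
The 11×24 boundary matrix has rank 9 and Smith normal form diag(1,1,1,1,1,1,1,1,1).

Boundary ∂_2: C_2 → C_1 sends each 2-simplex [p,q,r] to [q,r] − [p,r] + [p,q]. For instance
  ∂cdj = dj − cj + cd,
  ∂dfi = fi − di + df.
The 24×16 boundary matrix has rank 15 and Smith normal form diag(1,1,1,1,1,1,1,1,1,1,1,1,1,1,2).

Computing H_k = (kernel of ∂_k) / (image of ∂_{k+1}):

  H_0: rank C_0 − rank ∂_1 = 11 − 9 = 2, and the invariant factors of ∂_1 are all 1, so H_0 ≅ Z^2.
  H_1: rank ker ∂_1 − rank ∂_2 = (24 − 9) − 15 = 0, and ∂_2 has invariant factor 2 > 1, so H_1 ≅ Z/2.
  H_2: rank ker ∂_2 − rank ∂_3 = (16 − 15) − 0 = 1, and there is no ∂_3, so H_2 ≅ Z.

As a check, the Euler characteristic is 11 − 24 + 16 = 3, which agrees with 2 − 0 + 1 = 3.

H_0 = Z^2,  H_1 = Z/2,  H_2 = Z.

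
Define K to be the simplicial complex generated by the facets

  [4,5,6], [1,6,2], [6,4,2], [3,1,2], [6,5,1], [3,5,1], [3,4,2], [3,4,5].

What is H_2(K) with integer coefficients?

Fix the vertex order 1 < 2 < 3 < 4 < 5 < 6 and write every simplex with vertices in increasing order. Then dim K = 2 and the simplices of K are:

  0-simplices (6): [1], [2], [3], [4], [5], [6]
  1-simplices (12): [1,2], [1,3], [1,5], [1,6], [2,3], [2,4], [2,6], [3,4], [3,5], [4,5], [4,6], [5,6]
  2-simplices (8): [1,2,3], [1,2,6], [1,3,5], [1,5,6], [2,3,4], [2,4,6], [3,4,5], [4,5,6]

so the chain groups are C_0 ≅ Z^6, C_1 ≅ Z^12, C_2 ≅ Z^8.

Boundary ∂_1: C_1 → C_0 sends each edge [p,q] (with p < q) to q − p.
This gives a 6×12 integer matrix of rank 5; reducing to Smith normal form yields diagonal entries (1,1,1,1,1).

∂_2: C_2 → C_1 sends each 2-simplex [p,q,r] to [q,r] − [p,r] + [p,q]. For instance
  ∂[2,4,6] = [4,6] − [2,6] + [2,4],
  ∂[4,5,6] = [5,6] − [4,6] + [4,5].
As a 12×8 matrix over Z this has rank 7, with invariant factors (1,1,1,1,1,1,1).

Reading off H_k = ker ∂_k / im ∂_{k+1}:

  H_2: rank ker ∂_2 − rank ∂_3 = (8 − 7) − 0 = 1, and there is no ∂_3, so H_2 ≅ Z.

H_2 ≅ Z.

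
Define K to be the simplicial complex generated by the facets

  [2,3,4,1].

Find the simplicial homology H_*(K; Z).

H_0 = Z,  H_1 = 0,  H_2 = 0,  H_3 = 0.

Fix the vertex order 1 < 2 < 3 < 4 and write every simplex with vertices in increasing order. Then dim K = 3 and the simplices of K are:

  0-simplices (4): [1], [2], [3], [4]
  1-simplices (6): [1,2], [1,3], [1,4], [2,3], [2,4], [3,4]
  2-simplices (4): [1,2,3], [1,2,4], [1,3,4], [2,3,4]
  3-simplices (1): [1,2,3,4]

Hence C_0 ≅ Z^4, C_1 ≅ Z^6, C_2 ≅ Z^4, C_3 ≅ Z^1.

∂_1: C_1 → C_0 maps an edge to its endpoints' difference, ∂[p,q] = q − p.
This gives a 4×6 integer matrix of rank 3; reducing to Smith normal form yields diagonal entries (1,1,1).

The boundary map ∂_2: C_2 → C_1 acts by ∂[p,q,r] = [q,r] − [p,r] + [p,q]. For instance
  ∂[2,3,4] = [3,4] − [2,4] + [2,3],
  ∂[1,2,3] = [2,3] − [1,3] + [1,2].
The resulting 6×4 matrix has rank 3, and its Smith normal form has invariant factors (1,1,1).

The boundary map ∂_3: C_3 → C_2 sends each 3-simplex σ to the alternating sum Σ_i (−1)^i (σ with its i-th vertex removed). For instance
  ∂[1,2,3,4] = [2,3,4] − [1,3,4] + [1,2,4] − [1,2,3].
This gives a 4×1 integer matrix of rank 1; reducing to Smith normal form yields diagonal entries (1).

From H_k ≅ ker(∂_k) / im(∂_{k+1}) we obtain:

  H_0: rank C_0 − rank ∂_1 = 4 − 3 = 1, and the invariant factors of ∂_1 are all 1, so H_0 ≅ Z.
  H_1: rank ker ∂_1 − rank ∂_2 = (6 − 3) − 3 = 0, and the invariant factors of ∂_2 are all 1, so H_1 ≅ 0.
  H_2: rank ker ∂_2 − rank ∂_3 = (4 − 3) − 1 = 0, and the invariant factors of ∂_3 are all 1, so H_2 ≅ 0.
  H_3: rank ker ∂_3 − rank ∂_4 = (1 − 1) − 0 = 0, and there is no ∂_4, so H_3 ≅ 0.

As a check, the Euler characteristic is 4 − 6 + 4 − 1 = 1, which agrees with 1 − 0 + 0 − 0 = 1.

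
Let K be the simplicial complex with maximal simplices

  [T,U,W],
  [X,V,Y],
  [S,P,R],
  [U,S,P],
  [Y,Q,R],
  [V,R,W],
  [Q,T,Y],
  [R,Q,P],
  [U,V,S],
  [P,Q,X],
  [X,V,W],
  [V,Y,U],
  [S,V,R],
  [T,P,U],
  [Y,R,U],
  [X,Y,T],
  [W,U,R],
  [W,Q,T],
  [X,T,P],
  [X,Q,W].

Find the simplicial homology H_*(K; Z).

Order the vertices as P < Q < R < S < T < U < V < W < X < Y. Listing each simplex with vertices in this order, K has dimension 2 with simplices:

  0-simplices (10): P, Q, R, S, T, U, V, W, X, Y
  1-simplices (30): PQ, PR, PS, PT, PU, PX, QR, QT, QW, QX, QY, RS, RU, RV, RW, RY, SU, SV, TU, TW, TX, TY, UV, UW, UY, VW, VX, VY, WX, XY
  2-simplices (20): PQR, PQX, PRS, PSU, PTU, PTX, QRY, QTW, QTY, QWX, RSV, RUW, RUY, RVW, SUV, TUW, TXY, UVY, VWX, VXY

Hence C_0 ≅ Z^10, C_1 ≅ Z^30, C_2 ≅ Z^20.

Boundary ∂_1: C_1 → C_0 is given by ∂[p,q] = [q] − [p].
The 10×30 boundary matrix has rank 9 and Smith normal form diag(1,1,1,1,1,1,1,1,1).

The boundary map ∂_2: C_2 → C_1 maps a triangle to the signed sum of its edges. For instance
  ∂QTY = TY − QY + QT,
  ∂SUV = UV − SV + SU.
This gives a 30×20 integer matrix of rank 20; reducing to Smith normal form yields diagonal entries (1,1,1,1,1,1,1,1,1,1,1,1,1,1,1,1,1,1,1,2).

Reading off H_k = ker ∂_k / im ∂_{k+1}:

  H_0: rank C_0 − rank ∂_1 = 10 − 9 = 1, and the invariant factors of ∂_1 are all 1, so H_0 ≅ Z.
  H_1: rank ker ∂_1 − rank ∂_2 = (30 − 9) − 20 = 1, and ∂_2 has invariant factor 2 > 1, so H_1 ≅ Z ⊕ Z/2Z.
  H_2: rank ker ∂_2 − rank ∂_3 = (20 − 20) − 0 = 0, and there is no ∂_3, so H_2 ≅ 0.

H_0 ≅ Z,  H_1 ≅ Z ⊕ Z/2Z,  H_2 = 0.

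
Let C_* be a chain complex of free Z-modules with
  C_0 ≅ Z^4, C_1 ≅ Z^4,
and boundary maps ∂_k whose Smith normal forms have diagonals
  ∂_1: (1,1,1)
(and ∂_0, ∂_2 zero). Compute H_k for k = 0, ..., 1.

H_0: b_0 = 4 − 0 − 3 = 1; torsion from ∂_1 factors > 1: none. So H_0 = Z.
H_1: b_1 = 4 − 3 − 0 = 1; torsion from ∂_2 factors > 1: none. So H_1 = Z.

H_0 = Z,  H_1 = Z.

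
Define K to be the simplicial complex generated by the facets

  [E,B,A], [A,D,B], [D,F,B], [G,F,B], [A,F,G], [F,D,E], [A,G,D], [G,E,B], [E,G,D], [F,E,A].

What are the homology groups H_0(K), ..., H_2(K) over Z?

Take the total order A < B < D < E < F < G on the vertex set. Then K (dimension 2) consists of the simplices:

  0-simplices (6): A, B, D, E, F, G
  1-simplices (15): AB, AD, AE, AF, AG, BD, BE, BF, BG, DE, DF, DG, EF, EG, FG
  2-simplices (10): ABD, ABE, ADG, AEF, AFG, BDF, BEG, BFG, DEF, DEG

Hence C_0 ≅ Z^6, C_1 ≅ Z^15, C_2 ≅ Z^10.

∂_1: C_1 → C_0 is given by ∂[p,q] = [q] − [p].
This gives a 6×15 integer matrix of rank 5; reducing to Smith normal form yields diagonal entries (1,1,1,1,1).

Boundary ∂_2: C_2 → C_1 acts by ∂[p,q,r] = [q,r] − [p,r] + [p,q]. For instance
  ∂ABD = BD − AD + AB,
  ∂AEF = EF − AF + AE.
The resulting 15×10 matrix has rank 10, and its Smith normal form has invariant factors (1,1,1,1,1,1,1,1,1,2).

From H_k ≅ ker(∂_k) / im(∂_{k+1}) we obtain:

  H_0: rank C_0 − rank ∂_1 = 6 − 5 = 1, and the invariant factors of ∂_1 are all 1, so H_0 = Z.
  H_1: rank ker ∂_1 − rank ∂_2 = (15 − 5) − 10 = 0, and ∂_2 has invariant factor 2 > 1, so H_1 = Z/2.
  H_2: rank ker ∂_2 − rank ∂_3 = (10 − 10) − 0 = 0, and there is no ∂_3, so H_2 = 0.

(K is a triangulation of the real projective plane RP^2.)

H_0 ≅ Z,  H_1 ≅ Z/2,  H_2 = 0.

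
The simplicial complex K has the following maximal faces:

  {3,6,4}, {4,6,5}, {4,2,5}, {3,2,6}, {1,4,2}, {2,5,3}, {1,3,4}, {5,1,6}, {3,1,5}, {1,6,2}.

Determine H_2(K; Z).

H_2 ≅ 0.

K has 6 vertices, 15 edges, 10 triangles.
rank ∂_2 = 10, rank ∂_3 = 0 ⇒ b_2 = 10 − 10 − 0 = 0. So H_2 = 0.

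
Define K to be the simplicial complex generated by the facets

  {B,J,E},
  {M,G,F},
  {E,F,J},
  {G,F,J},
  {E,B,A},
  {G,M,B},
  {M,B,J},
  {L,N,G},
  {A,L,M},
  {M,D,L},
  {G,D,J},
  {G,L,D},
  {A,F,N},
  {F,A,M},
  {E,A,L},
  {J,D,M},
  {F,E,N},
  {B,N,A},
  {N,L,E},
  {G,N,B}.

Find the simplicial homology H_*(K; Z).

We work with the vertex ordering A < B < D < E < F < G < J < L < M < N. The simplices of K, each written with vertices in increasing order, are:

  0-simplices (10): A, B, D, E, F, G, J, L, M, N
  1-simplices (30): AB, AE, AF, AL, AM, AN, BE, BG, BJ, BM, BN, DG, DJ, DL, DM, EF, EJ, EL, EN, FG, FJ, FM, FN, GJ, GL, GM, GN, JM, LM, LN
  2-simplices (20): ABE, ABN, AEL, AFM, AFN, ALM, BEJ, BGM, BGN, BJM, DGJ, DGL, DJM, DLM, EFJ, EFN, ELN, FGJ, FGM, GLN

giving chain groups C_0 ≅ Z^10, C_1 ≅ Z^30, C_2 ≅ Z^20.

Boundary ∂_1: C_1 → C_0 sends each edge [p,q] (with p < q) to q − p. For instance
  ∂AN = N − A.
The 10×30 boundary matrix has rank 9 and Smith normal form diag(1,1,1,1,1,1,1,1,1).

The boundary map ∂_2: C_2 → C_1 maps a triangle to the signed sum of its edges. For instance
  ∂DLM = LM − DM + DL,
  ∂DGJ = GJ − DJ + DG.
This gives a 30×20 integer matrix of rank 20; reducing to Smith normal form yields diagonal entries (1,1,1,1,1,1,1,1,1,1,1,1,1,1,1,1,1,1,1,2).

Now H_k = ker ∂_k / im ∂_{k+1}, so:

  H_0: rank C_0 − rank ∂_1 = 10 − 9 = 1, and the invariant factors of ∂_1 are all 1, so H_0 = Z.
  H_1: rank ker ∂_1 − rank ∂_2 = (30 − 9) − 20 = 1, and ∂_2 has invariant factor 2 > 1, so H_1 = Z ⊕ Z/2.
  H_2: rank ker ∂_2 − rank ∂_3 = (20 − 20) − 0 = 0, and there is no ∂_3, so H_2 = 0.

As a check, the Euler characteristic is 10 − 30 + 20 = 0, which agrees with 1 − 1 + 0 = 0.

H_0 ≅ Z,  H_1 ≅ Z ⊕ Z/2,  H_2 = 0.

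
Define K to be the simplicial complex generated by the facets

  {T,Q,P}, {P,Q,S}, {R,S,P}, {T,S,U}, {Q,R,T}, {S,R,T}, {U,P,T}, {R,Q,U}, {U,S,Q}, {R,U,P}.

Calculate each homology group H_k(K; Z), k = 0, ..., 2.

H_0 = Z,  H_1 = Z/2Z,  H_2 = 0.

Take the total order P < Q < R < S < T < U on the vertex set. Then K (dimension 2) consists of the simplices:

  0-simplices (6): P, Q, R, S, T, U
  1-simplices (15): PQ, PR, PS, PT, PU, QR, QS, QT, QU, RS, RT, RU, ST, SU, TU
  2-simplices (10): PQS, PQT, PRS, PRU, PTU, QRT, QRU, QSU, RST, STU

giving chain groups C_0 ≅ Z^6, C_1 ≅ Z^15, C_2 ≅ Z^10.

Boundary ∂_1: C_1 → C_0 is given by ∂[p,q] = [q] − [p]. For instance
  ∂RS = S − R.
The resulting 6×15 matrix has rank 5, and its Smith normal form has invariant factors (1,1,1,1,1).

∂_2: C_2 → C_1 maps a triangle to the signed sum of its edges. For instance
  ∂PTU = TU − PU + PT,
  ∂RST = ST − RT + RS.
The 15×10 boundary matrix has rank 10 and Smith normal form diag(1,1,1,1,1,1,1,1,1,2).

Reading off H_k = ker ∂_k / im ∂_{k+1}:

  H_0: rank C_0 − rank ∂_1 = 6 − 5 = 1, and the invariant factors of ∂_1 are all 1, so H_0 ≅ Z.
  H_1: rank ker ∂_1 − rank ∂_2 = (15 − 5) − 10 = 0, and ∂_2 has invariant factor 2 > 1, so H_1 ≅ Z/2Z.
  H_2: rank ker ∂_2 − rank ∂_3 = (10 − 10) − 0 = 0, and there is no ∂_3, so H_2 ≅ 0.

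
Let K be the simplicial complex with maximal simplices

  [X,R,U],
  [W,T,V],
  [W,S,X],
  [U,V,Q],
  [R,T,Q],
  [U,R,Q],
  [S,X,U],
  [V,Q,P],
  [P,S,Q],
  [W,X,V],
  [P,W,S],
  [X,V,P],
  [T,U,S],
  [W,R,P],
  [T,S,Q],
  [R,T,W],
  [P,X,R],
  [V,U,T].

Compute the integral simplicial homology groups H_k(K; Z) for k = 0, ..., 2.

Fix the vertex order P < Q < R < S < T < U < V < W < X and write every simplex with vertices in increasing order. Then dim K = 2 and the simplices of K are:

  0-simplices (9): P, Q, R, S, T, U, V, W, X
  1-simplices (27): PQ, PR, PS, PV, PW, PX, QR, QS, QT, QU, QV, RT, RU, RW, RX, ST, SU, SW, SX, TU, TV, TW, UV, UX, VW, VX, WX
  2-simplices (18): PQS, PQV, PRW, PRX, PSW, PVX, QRT, QRU, QST, QUV, RTW, RUX, STU, SUX, SWX, TUV, TVW, VWX

Hence C_0 ≅ Z^9, C_1 ≅ Z^27, C_2 ≅ Z^18.

∂_1: C_1 → C_0 sends each edge [p,q] (with p < q) to q − p. For instance
  ∂PX = X − P.
The 9×27 boundary matrix has rank 8 and Smith normal form diag(1,1,1,1,1,1,1,1).

∂_2: C_2 → C_1 acts by ∂[p,q,r] = [q,r] − [p,r] + [p,q]. For instance
  ∂PRW = RW − PW + PR,
  ∂QST = ST − QT + QS.
The 27×18 boundary matrix has rank 18 and Smith normal form diag(1,1,1,1,1,1,1,1,1,1,1,1,1,1,1,1,1,2).

Computing H_k = (kernel of ∂_k) / (image of ∂_{k+1}):

  H_0: rank C_0 − rank ∂_1 = 9 − 8 = 1, and the invariant factors of ∂_1 are all 1, so H_0 = Z.
  H_1: rank ker ∂_1 − rank ∂_2 = (27 − 8) − 18 = 1, and ∂_2 has invariant factor 2 > 1, so H_1 = Z ⊕ Z/2.
  H_2: rank ker ∂_2 − rank ∂_3 = (18 − 18) − 0 = 0, and there is no ∂_3, so H_2 = 0.

H_0 = Z,  H_1 = Z ⊕ Z/2,  H_2 = 0.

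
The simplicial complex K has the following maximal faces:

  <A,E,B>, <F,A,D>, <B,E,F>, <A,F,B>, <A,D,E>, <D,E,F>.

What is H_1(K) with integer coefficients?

K has 5 vertices, 9 edges, 6 triangles.
rank ∂_1 = 4, rank ∂_2 = 5 ⇒ b_1 = 9 − 4 − 5 = 0; all invariant factors of ∂_2 are 1 so no torsion. So H_1 = 0.

H_1 ≅ 0.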